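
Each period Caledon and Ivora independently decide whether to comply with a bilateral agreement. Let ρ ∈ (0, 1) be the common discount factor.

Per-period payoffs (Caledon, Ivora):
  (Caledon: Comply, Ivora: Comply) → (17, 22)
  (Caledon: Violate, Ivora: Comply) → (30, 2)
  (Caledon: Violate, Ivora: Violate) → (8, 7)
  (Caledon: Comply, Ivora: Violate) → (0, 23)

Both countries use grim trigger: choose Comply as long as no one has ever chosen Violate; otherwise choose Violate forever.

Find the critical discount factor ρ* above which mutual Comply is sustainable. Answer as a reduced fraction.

13/22

Caledon: cooperation gives 17 each period; deviation gives 30 once then 8 forever.
  17/(1−ρ) ≥ 30 + 8ρ/(1−ρ) ⇒ ρ ≥ 13/22.
Ivora: cooperation gives 22 each period; deviation gives 23 once then 7 forever.
  ρ ≥ 1/16.
Both must hold, so the binding constraint is Caledon's: ρ ≥ 13/22.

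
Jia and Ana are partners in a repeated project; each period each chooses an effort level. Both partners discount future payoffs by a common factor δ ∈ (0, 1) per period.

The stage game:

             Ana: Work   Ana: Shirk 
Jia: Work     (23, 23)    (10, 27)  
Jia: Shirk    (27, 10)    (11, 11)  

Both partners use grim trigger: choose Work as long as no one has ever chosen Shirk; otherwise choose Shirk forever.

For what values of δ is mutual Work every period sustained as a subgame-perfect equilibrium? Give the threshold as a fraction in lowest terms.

1/4

Under grim trigger the critical discount factor is (T−C)/(T−P) with T = 27, C = 23, P = 11.
δ* = (27−23)/(27−11) = 4/16 = 1/4.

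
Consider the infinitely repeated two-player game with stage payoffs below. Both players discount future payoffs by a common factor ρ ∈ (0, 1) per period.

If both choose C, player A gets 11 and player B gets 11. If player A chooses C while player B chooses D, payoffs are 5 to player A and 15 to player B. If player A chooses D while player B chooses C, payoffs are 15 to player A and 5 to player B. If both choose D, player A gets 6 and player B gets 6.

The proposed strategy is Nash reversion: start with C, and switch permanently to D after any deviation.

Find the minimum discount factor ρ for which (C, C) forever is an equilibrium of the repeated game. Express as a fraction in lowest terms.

Under grim trigger the critical discount factor is (T−C)/(T−P) with T = 15, C = 11, P = 6.
ρ* = (15−11)/(15−6) = 4/9.

4/9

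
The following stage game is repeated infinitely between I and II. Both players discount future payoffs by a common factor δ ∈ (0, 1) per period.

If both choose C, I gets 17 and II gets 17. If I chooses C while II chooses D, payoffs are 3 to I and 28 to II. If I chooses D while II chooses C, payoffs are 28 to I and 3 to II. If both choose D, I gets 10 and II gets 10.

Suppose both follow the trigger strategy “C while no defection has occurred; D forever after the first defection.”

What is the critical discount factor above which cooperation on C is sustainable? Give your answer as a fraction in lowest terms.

17/(1−δ) ≥ 28 + 10δ/(1−δ)
17 ≥ 28 − 18δ
δ ≥ 11/18.

11/18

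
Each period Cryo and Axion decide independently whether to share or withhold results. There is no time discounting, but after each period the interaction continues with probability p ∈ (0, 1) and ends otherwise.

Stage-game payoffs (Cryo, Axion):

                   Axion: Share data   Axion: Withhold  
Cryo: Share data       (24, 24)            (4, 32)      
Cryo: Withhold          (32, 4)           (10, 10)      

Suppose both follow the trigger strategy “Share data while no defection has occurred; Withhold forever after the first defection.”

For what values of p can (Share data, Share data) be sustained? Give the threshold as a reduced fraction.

4/11

Expected cooperation value is 24 + p·24 + p²·24 + … = 24/(1−p); deviation gives 32 + p·10/(1−p).
24 ≥ 32(1−p) + 10p ⇒ 22p ≥ 8 ⇒ p ≥ 8/22 = 4/11.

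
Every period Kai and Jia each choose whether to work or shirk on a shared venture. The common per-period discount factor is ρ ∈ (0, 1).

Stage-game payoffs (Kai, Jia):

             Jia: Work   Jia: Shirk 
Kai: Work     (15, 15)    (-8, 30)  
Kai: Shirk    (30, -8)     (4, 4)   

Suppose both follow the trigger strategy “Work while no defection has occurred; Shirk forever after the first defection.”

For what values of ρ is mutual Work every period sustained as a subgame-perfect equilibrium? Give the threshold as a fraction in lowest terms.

One-period gain from deviating is 30 − 15 = 15. The loss is 15 − 4 = 11 in every subsequent period, with present value 11·ρ/(1−ρ).
Deviation is unprofitable when 11·ρ/(1−ρ) ≥ 15, i.e. ρ/(1−ρ) ≥ 15/11.
Equivalently ρ ≥ 15/(15+11) = 15/26.

15/26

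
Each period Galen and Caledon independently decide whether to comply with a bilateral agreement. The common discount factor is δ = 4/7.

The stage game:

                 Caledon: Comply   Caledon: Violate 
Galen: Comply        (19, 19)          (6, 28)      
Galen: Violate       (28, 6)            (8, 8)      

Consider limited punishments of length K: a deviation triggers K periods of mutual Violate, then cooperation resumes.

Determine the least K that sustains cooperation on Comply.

No profitable deviation requires (19−8)(δ+…+δ^K) ≥ 28−19, i.e. δ+…+δ^K ≥ 9/11 ≈ 0.8182.
With δ = 4/7, the partial sums are K=1: 0.5714, K=2: 0.8980.
K = 2 is the first length at which the sum reaches 0.8182.

2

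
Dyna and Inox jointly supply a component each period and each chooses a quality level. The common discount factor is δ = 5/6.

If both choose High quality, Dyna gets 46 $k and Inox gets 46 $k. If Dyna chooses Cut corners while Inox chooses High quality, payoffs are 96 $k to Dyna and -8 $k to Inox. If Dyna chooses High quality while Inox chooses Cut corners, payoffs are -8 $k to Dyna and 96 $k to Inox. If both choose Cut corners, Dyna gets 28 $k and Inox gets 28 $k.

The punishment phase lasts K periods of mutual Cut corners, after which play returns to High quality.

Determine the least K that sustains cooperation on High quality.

No profitable deviation requires (46−28)(δ+…+δ^K) ≥ 96−46, i.e. δ+…+δ^K ≥ 25/9 ≈ 2.7778.
With δ = 5/6, the partial sums are K=1: 0.8333, K=2: 1.5278, K=3: 2.1065, K=4: 2.5887, K=5: 2.9906.
K = 5 is the first length at which the sum reaches 2.7778.

5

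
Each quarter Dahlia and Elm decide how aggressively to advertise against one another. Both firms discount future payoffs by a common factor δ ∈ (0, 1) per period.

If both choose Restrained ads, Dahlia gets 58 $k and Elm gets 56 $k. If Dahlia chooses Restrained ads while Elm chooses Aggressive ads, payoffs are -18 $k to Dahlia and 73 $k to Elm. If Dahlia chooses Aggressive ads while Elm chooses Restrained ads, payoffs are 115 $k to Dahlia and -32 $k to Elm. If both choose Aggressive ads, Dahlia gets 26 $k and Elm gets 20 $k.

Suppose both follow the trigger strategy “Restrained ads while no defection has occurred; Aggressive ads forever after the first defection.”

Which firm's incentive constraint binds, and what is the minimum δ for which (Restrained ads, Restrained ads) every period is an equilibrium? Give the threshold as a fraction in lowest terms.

Dahlia; δ ≥ 57/89

Dahlia: cooperation gives 58 each period; deviation gives 115 once then 26 forever.
  58/(1−δ) ≥ 115 + 26δ/(1−δ) ⇒ δ ≥ 57/89.
Elm: cooperation gives 56 each period; deviation gives 73 once then 20 forever.
  δ ≥ 17/53.
Both must hold, so the binding constraint is Dahlia's: δ ≥ 57/89.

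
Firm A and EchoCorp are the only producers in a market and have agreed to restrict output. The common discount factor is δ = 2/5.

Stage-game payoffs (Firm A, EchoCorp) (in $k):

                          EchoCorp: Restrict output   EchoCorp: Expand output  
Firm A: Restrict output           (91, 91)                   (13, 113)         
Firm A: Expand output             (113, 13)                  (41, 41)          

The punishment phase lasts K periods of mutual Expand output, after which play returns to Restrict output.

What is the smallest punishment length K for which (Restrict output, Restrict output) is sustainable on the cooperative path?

2

Need Σ_{k=1}^{K} δ^k ≥ (113−91)/(91−41) = 0.4400 at δ = 2/5.
At K = 1 the sum is 0.4000 < 0.4400; at K = 2 it is 0.5600 ≥ 0.4400.
So the minimum punishment length is K = 2.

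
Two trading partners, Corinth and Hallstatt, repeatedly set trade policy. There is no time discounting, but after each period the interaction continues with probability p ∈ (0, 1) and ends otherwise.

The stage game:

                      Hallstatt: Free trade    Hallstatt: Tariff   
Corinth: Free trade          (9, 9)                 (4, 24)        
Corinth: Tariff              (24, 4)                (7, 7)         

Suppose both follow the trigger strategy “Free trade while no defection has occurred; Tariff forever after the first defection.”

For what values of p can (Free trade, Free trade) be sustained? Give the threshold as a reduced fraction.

15/17

With no time discounting, the continuation probability p plays the role of the discount factor.
Grim-trigger IC: 9/(1−p) ≥ 24 + 7p/(1−p) ⇒ p ≥ (24−9)/(24−7) = 15/17.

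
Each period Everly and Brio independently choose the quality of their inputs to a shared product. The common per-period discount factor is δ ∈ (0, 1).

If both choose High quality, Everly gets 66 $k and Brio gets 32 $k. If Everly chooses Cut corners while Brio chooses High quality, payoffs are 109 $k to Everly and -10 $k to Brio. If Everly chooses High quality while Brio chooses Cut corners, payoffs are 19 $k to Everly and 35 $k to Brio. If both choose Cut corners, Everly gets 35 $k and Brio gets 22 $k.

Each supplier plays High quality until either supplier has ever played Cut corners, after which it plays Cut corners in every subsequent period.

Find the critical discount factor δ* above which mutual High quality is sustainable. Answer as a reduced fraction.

43/74

For Everly: deviation gain 109−66 = 43, per-period punishment loss 66−35 = 31. IC gives δ ≥ 43/74.
For Brio: gain 3, loss 10 per period, so δ ≥ 3/13.
The tighter constraint is Everly's, so cooperation needs δ ≥ 43/74.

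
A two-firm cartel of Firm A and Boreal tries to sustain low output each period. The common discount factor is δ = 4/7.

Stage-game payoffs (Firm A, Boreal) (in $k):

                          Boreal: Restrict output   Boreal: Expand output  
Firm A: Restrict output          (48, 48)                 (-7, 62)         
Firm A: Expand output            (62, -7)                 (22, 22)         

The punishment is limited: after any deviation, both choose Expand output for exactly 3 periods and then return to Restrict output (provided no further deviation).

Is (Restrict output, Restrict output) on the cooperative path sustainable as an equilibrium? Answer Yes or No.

Yes

IC: δ+…+δ^3 ≥ (62−48)/(48−22) = 7/13.
At δ = 4/7: partial sum = 1.0845 ≥ 0.5385. Cooperation sustainable.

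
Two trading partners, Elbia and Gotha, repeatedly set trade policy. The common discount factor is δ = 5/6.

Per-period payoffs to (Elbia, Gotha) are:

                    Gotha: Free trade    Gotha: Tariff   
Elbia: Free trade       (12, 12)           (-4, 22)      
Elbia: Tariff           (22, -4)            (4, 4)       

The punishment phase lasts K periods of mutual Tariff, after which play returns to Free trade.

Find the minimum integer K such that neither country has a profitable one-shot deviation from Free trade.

2

Need Σ_{k=1}^{K} δ^k ≥ (22−12)/(12−4) = 1.2500 at δ = 5/6.
At K = 1 the sum is 0.8333 < 1.2500; at K = 2 it is 1.5278 ≥ 1.2500.
So the minimum punishment length is K = 2.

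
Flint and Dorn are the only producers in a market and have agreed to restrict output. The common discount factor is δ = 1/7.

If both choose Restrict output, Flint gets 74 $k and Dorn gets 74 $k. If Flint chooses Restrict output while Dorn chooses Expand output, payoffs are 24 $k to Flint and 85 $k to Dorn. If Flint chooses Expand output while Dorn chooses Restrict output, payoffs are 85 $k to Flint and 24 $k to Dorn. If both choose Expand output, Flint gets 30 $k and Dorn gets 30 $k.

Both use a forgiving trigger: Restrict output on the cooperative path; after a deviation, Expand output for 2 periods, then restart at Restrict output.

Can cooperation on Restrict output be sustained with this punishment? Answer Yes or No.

IC: δ+…+δ^2 ≥ (85−74)/(74−30) = 1/4.
At δ = 1/7: partial sum = 0.1633 < 0.2500. Cooperation not sustainable.

No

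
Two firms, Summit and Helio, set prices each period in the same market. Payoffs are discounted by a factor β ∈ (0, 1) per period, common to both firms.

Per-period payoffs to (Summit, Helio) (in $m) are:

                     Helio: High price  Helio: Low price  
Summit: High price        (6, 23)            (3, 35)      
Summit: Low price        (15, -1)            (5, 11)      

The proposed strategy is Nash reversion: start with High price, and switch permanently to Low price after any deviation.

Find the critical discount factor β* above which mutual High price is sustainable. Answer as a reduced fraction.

9/10

Summit: cooperation gives 6 each period; deviation gives 15 once then 5 forever.
  6/(1−β) ≥ 15 + 5β/(1−β) ⇒ β ≥ 9/10.
Helio: cooperation gives 23 each period; deviation gives 35 once then 11 forever.
  β ≥ 12/24 = 1/2.
Both must hold, so the binding constraint is Summit's: β ≥ 9/10.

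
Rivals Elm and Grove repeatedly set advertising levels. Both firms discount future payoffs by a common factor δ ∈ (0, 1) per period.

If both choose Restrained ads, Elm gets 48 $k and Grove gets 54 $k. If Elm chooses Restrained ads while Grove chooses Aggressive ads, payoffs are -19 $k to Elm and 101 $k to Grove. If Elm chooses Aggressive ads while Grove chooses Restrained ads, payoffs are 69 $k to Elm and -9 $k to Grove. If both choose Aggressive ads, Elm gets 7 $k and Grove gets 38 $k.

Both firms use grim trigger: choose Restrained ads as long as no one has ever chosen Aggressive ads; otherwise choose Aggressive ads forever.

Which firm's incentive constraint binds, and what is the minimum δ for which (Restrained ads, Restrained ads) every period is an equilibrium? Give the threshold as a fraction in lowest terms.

Grove; δ ≥ 47/63

Elm: cooperation gives 48 each period; deviation gives 69 once then 7 forever.
  48/(1−δ) ≥ 69 + 7δ/(1−δ) ⇒ δ ≥ 21/62.
Grove: cooperation gives 54 each period; deviation gives 101 once then 38 forever.
  δ ≥ 47/63.
Both must hold, so the binding constraint is Grove's: δ ≥ 47/63.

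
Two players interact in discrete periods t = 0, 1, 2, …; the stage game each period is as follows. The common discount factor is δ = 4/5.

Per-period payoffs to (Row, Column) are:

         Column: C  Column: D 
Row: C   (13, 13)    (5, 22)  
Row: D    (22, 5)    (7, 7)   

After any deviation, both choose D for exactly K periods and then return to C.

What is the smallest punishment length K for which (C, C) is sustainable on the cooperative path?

3

No profitable deviation requires (13−7)(δ+…+δ^K) ≥ 22−13, i.e. δ+…+δ^K ≥ 3/2 ≈ 1.5000.
With δ = 4/5, the partial sums are K=1: 0.8000, K=2: 1.4400, K=3: 1.9520.
K = 3 is the first length at which the sum reaches 1.5000.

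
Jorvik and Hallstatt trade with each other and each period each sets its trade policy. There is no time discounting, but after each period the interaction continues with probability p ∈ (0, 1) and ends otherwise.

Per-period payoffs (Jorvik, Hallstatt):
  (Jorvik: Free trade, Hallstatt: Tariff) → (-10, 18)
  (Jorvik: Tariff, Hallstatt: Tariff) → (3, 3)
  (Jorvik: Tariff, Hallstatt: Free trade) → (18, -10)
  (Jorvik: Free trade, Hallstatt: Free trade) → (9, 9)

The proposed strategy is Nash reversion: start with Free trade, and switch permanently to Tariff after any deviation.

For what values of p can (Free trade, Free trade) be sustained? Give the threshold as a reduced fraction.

3/5

With no time discounting, the continuation probability p plays the role of the discount factor.
Grim-trigger IC: 9/(1−p) ≥ 18 + 3p/(1−p) ⇒ p ≥ (18−9)/(18−3) = 3/5.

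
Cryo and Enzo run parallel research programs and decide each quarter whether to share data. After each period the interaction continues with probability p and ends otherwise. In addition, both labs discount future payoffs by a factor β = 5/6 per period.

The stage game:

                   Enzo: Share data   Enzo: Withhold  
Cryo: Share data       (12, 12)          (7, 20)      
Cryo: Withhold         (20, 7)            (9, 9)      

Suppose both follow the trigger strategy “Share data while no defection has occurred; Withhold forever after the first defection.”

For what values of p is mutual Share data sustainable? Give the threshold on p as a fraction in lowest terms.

48/55

Expected continuation weight on next period's payoff is β·p = 5/6·p, which plays the role of the discount factor.
Cooperation requires 5/6·p ≥ (20−12)/(20−9) = 8/11, hence p ≥ 48/55.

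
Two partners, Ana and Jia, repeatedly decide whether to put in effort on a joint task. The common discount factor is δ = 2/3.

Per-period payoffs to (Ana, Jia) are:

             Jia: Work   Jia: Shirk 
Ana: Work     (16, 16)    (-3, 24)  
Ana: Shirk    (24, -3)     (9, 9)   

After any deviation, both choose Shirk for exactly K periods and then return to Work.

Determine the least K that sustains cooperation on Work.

No profitable deviation requires (16−9)(δ+…+δ^K) ≥ 24−16, i.e. δ+…+δ^K ≥ 8/7 ≈ 1.1429.
With δ = 2/3, the partial sums are K=1: 0.6667, K=2: 1.1111, K=3: 1.4074.
K = 3 is the first length at which the sum reaches 1.1429.

3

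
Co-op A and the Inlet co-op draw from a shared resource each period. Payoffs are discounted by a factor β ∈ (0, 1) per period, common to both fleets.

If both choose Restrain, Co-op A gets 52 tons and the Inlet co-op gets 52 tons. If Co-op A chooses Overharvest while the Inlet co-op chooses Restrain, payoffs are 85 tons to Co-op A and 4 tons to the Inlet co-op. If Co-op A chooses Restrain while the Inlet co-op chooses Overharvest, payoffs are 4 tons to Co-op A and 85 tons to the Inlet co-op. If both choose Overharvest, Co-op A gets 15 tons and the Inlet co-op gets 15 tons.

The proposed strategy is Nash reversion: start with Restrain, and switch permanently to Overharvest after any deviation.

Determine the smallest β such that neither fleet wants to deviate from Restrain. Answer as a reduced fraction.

33/70

Under grim trigger the critical discount factor is (T−C)/(T−P) with T = 85, C = 52, P = 15.
β* = (85−52)/(85−15) = 33/70.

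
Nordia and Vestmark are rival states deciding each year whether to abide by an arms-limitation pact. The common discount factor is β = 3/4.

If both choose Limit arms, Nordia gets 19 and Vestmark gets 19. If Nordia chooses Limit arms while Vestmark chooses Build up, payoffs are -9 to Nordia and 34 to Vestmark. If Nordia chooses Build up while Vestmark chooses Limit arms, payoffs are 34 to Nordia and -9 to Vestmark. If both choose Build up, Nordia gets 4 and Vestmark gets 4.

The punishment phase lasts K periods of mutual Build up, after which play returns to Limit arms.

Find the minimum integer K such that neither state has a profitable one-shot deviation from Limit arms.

2

IC: β(1−β^K)/(1−β) ≥ (34−19)/(19−4) = 1.
With β = 3/4: need 1 − β^K ≥ 1·(1−3/4)/(3/4), i.e. β^K ≤ 0.6667.
Since (3/4)^1 = 0.7500 and (3/4)^2 = 0.5625, the smallest such K is 2.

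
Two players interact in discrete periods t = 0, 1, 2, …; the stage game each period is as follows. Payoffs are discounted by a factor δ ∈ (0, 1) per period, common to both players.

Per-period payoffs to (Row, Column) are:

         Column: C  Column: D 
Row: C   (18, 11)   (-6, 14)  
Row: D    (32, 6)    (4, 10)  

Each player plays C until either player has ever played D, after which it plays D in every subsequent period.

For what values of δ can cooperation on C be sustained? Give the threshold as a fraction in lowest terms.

For Row: deviation gain 32−18 = 14, per-period punishment loss 18−4 = 14. IC gives δ ≥ 14/28 = 1/2.
For Column: gain 3, loss 1 per period, so δ ≥ 3/4.
The tighter constraint is Column's, so cooperation needs δ ≥ 3/4.

3/4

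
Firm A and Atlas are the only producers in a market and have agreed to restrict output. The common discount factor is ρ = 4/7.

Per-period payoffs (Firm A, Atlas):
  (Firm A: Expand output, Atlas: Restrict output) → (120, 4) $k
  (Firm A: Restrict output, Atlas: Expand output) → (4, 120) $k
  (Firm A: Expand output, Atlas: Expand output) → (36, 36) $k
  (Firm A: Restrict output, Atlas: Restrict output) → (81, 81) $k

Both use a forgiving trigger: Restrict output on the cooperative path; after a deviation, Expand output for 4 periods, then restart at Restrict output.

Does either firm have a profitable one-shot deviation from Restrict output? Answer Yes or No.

No

A one-shot deviation gives 120 now, then 36 for 4 periods, then back to 81.
Gain from deviating: (120−81) today; loss: (81−36) in each of the next 4 periods.
No-deviation condition: (81−36)(ρ+…+ρ^4) ≥ 120−81, i.e. ρ+…+ρ^4 ≥ 13/15.
At ρ = 4/7: ρ+…+ρ^4 = 1.1912 ≥ 0.8667.
So cooperation is sustainable.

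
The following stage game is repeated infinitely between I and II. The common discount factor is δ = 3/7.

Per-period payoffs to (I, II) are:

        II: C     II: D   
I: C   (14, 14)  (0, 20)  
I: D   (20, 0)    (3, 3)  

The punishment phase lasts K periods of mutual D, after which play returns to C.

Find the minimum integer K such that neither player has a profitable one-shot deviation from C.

2

IC: δ(1−δ^K)/(1−δ) ≥ (20−14)/(14−3) = 6/11.
With δ = 3/7: need 1 − δ^K ≥ 6/11·(1−3/7)/(3/7), i.e. δ^K ≤ 0.2727.
Since (3/7)^1 = 0.4286 and (3/7)^2 = 0.1837, the smallest such K is 2.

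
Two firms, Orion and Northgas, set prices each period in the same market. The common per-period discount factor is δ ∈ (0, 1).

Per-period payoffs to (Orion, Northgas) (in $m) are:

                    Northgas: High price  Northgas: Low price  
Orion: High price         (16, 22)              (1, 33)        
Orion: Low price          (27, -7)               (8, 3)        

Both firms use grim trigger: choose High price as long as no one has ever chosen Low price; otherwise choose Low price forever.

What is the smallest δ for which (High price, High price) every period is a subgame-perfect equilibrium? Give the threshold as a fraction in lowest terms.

11/19

Orion's threshold: (27−16)/(27−8) = 11/19.
Northgas's threshold: (33−22)/(33−3) = 11/30.
11/19 > 11/30, so Orion binds and δ* = 11/19.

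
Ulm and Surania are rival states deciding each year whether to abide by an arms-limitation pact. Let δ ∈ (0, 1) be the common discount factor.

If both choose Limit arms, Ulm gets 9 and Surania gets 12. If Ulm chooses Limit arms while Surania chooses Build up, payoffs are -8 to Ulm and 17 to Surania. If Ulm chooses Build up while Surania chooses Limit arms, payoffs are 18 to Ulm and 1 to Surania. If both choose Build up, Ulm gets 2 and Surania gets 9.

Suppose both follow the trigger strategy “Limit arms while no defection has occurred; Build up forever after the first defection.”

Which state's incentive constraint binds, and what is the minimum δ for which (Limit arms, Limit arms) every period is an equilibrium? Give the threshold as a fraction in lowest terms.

Surania; δ ≥ 5/8

Ulm's threshold: (18−9)/(18−2) = 9/16.
Surania's threshold: (17−12)/(17−9) = 5/8.
9/16 < 5/8, so Surania binds and δ* = 5/8.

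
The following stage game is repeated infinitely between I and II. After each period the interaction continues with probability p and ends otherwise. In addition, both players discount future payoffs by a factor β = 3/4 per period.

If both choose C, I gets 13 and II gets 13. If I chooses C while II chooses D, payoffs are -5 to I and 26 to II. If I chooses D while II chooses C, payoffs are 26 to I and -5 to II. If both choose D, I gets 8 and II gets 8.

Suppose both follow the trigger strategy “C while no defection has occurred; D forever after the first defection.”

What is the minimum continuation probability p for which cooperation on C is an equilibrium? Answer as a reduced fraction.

Expected continuation weight on next period's payoff is β·p = 3/4·p, which plays the role of the discount factor.
Cooperation requires 3/4·p ≥ (26−13)/(26−8) = 13/18, hence p ≥ 26/27.

26/27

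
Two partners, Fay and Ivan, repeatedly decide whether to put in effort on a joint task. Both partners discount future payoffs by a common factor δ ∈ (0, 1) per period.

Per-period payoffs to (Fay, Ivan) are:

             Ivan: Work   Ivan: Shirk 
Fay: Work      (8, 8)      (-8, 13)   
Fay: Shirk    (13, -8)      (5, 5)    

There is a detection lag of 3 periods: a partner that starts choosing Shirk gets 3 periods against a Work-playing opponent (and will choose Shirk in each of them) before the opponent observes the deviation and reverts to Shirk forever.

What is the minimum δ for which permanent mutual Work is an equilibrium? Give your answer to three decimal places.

0.855

The best deviation is to choose Shirk for all 3 undetected periods, earning 13 each, then 5 forever once detected.
Deviation value: 13(1−δ^3)/(1−δ) + 5δ^3/(1−δ); cooperation value: 8/(1−δ).
IC: 8 ≥ 13(1−δ^3) + 5δ^3 = 13 − 8δ^3.
So δ^3 ≥ 5/8, giving δ ≥ (5/8)^(1/3) ≈ 0.855.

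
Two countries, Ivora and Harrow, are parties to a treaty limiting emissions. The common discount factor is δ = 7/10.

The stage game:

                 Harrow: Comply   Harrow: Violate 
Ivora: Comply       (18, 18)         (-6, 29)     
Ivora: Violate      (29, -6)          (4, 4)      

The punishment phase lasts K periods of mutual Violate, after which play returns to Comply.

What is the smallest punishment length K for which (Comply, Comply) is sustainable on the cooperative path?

No profitable deviation requires (18−4)(δ+…+δ^K) ≥ 29−18, i.e. δ+…+δ^K ≥ 11/14 ≈ 0.7857.
With δ = 7/10, the partial sums are K=1: 0.7000, K=2: 1.1900.
K = 2 is the first length at which the sum reaches 0.7857.

2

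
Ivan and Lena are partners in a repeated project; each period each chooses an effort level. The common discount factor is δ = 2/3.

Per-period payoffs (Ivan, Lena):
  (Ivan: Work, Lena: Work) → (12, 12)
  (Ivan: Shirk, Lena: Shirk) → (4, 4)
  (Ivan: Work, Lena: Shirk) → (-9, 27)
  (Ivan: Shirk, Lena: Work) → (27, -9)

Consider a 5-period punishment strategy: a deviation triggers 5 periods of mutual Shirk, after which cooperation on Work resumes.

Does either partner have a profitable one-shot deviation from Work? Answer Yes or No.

A one-shot deviation gives 27 now, then 4 for 5 periods, then back to 12.
Gain from deviating: (27−12) today; loss: (12−4) in each of the next 5 periods.
No-deviation condition: (12−4)(δ+…+δ^5) ≥ 27−12, i.e. δ+…+δ^5 ≥ 15/8.
At δ = 2/3: δ+…+δ^5 = 1.7366 < 1.8750.
So cooperation is not sustainable.

Yes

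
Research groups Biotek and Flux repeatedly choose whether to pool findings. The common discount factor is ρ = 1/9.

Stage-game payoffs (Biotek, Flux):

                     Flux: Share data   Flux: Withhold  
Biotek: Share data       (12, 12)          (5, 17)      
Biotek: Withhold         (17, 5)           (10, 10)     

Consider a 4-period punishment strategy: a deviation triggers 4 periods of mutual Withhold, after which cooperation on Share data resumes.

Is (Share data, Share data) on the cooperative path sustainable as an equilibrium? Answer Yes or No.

No

Comparing payoff streams over the 5 periods until play realigns: cooperate → 12(1+ρ+…+ρ^4); deviate → 17 + 10(ρ+…+ρ^4).
Cooperation is sustained iff (12−10)(ρ+…+ρ^4) ≥ 17−12.
ρ+…+ρ^4 = 1/9·(1−(1/9)^4)/(1−1/9) = 0.1250, and (17−12)/(12−10) = 2.5000.
0.1250 < 2.5000, so cooperation is not sustainable.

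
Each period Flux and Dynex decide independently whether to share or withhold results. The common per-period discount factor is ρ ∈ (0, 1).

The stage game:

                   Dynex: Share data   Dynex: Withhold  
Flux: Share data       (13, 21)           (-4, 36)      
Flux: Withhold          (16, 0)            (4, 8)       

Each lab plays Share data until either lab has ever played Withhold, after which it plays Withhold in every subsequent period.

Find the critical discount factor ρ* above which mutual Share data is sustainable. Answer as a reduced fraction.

Flux: cooperation gives 13 each period; deviation gives 16 once then 4 forever.
  13/(1−ρ) ≥ 16 + 4ρ/(1−ρ) ⇒ ρ ≥ 3/12 = 1/4.
Dynex: cooperation gives 21 each period; deviation gives 36 once then 8 forever.
  ρ ≥ 15/28.
Both must hold, so the binding constraint is Dynex's: ρ ≥ 15/28.

15/28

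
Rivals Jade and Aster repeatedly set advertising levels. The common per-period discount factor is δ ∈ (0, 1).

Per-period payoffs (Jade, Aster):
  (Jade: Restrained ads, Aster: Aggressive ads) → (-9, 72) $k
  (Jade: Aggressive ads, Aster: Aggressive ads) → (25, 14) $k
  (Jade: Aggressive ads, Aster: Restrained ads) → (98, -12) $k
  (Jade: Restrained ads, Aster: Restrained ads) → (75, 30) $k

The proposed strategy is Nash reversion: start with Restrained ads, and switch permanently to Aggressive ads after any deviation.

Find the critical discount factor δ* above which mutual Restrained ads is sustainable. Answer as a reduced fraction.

21/29

For Jade: deviation gain 98−75 = 23, per-period punishment loss 75−25 = 50. IC gives δ ≥ 23/73.
For Aster: gain 42, loss 16 per period, so δ ≥ 42/58 = 21/29.
The tighter constraint is Aster's, so cooperation needs δ ≥ 21/29.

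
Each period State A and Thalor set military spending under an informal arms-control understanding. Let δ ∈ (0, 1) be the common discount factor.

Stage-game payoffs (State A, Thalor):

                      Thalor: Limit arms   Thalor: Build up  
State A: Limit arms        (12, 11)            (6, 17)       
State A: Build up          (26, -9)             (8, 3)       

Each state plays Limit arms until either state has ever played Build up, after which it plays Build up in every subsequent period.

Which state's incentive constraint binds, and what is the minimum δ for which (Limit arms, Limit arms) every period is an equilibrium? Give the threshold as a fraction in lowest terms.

For State A: deviation gain 26−12 = 14, per-period punishment loss 12−8 = 4. IC gives δ ≥ 14/18 = 7/9.
For Thalor: gain 6, loss 8 per period, so δ ≥ 6/14 = 3/7.
The tighter constraint is State A's, so cooperation needs δ ≥ 7/9.

State A; δ ≥ 7/9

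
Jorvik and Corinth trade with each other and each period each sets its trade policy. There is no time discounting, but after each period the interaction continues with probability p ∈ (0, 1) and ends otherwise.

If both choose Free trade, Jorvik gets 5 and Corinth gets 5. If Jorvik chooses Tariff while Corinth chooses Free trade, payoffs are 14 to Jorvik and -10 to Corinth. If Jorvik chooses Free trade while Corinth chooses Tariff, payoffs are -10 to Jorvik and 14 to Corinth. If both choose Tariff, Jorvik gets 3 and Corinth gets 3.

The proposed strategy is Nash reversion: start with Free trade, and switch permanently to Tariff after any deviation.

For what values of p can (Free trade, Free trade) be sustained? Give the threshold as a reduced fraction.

9/11

Expected cooperation value is 5 + p·5 + p²·5 + … = 5/(1−p); deviation gives 14 + p·3/(1−p).
5 ≥ 14(1−p) + 3p ⇒ 11p ≥ 9 ⇒ p ≥ 9/11.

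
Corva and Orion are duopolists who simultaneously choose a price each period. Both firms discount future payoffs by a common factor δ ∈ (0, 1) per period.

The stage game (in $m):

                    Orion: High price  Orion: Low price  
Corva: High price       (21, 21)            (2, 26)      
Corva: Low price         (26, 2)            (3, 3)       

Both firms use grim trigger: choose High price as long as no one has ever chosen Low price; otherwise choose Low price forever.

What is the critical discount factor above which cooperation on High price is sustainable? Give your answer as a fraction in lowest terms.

21/(1−δ) ≥ 26 + 3δ/(1−δ)
21 ≥ 26 − 23δ
δ ≥ 5/23.

5/23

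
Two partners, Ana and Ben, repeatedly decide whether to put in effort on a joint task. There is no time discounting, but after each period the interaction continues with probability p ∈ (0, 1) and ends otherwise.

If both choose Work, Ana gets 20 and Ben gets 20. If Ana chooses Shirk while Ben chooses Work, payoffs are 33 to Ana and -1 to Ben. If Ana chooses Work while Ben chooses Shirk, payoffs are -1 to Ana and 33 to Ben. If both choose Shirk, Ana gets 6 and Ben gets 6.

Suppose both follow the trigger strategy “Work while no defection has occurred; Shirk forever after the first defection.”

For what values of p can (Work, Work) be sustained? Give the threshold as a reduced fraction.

13/27

Expected cooperation value is 20 + p·20 + p²·20 + … = 20/(1−p); deviation gives 33 + p·6/(1−p).
20 ≥ 33(1−p) + 6p ⇒ 27p ≥ 13 ⇒ p ≥ 13/27.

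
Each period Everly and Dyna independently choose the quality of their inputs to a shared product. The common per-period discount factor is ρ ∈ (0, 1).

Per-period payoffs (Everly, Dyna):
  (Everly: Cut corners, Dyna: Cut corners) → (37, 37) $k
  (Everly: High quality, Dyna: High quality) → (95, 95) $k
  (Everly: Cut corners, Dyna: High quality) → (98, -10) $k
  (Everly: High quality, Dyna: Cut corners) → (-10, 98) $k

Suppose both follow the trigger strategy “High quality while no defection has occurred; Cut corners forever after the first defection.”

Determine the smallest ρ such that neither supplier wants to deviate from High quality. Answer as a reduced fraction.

3/61

Under grim trigger the critical discount factor is (T−C)/(T−P) with T = 98, C = 95, P = 37.
ρ* = (98−95)/(98−37) = 3/61.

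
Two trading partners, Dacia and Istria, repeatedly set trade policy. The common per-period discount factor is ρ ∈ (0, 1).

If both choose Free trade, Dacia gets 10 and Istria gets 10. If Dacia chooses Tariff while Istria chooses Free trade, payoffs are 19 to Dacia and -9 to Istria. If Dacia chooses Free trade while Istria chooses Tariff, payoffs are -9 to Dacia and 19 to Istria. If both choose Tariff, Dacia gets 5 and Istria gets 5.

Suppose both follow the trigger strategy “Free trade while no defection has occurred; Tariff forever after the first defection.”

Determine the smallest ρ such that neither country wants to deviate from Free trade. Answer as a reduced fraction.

One-period gain from deviating is 19 − 10 = 9. The loss is 10 − 5 = 5 in every subsequent period, with present value 5·ρ/(1−ρ).
Deviation is unprofitable when 5·ρ/(1−ρ) ≥ 9, i.e. ρ/(1−ρ) ≥ 9/5.
Equivalently ρ ≥ 9/(9+5) = 9/14.

9/14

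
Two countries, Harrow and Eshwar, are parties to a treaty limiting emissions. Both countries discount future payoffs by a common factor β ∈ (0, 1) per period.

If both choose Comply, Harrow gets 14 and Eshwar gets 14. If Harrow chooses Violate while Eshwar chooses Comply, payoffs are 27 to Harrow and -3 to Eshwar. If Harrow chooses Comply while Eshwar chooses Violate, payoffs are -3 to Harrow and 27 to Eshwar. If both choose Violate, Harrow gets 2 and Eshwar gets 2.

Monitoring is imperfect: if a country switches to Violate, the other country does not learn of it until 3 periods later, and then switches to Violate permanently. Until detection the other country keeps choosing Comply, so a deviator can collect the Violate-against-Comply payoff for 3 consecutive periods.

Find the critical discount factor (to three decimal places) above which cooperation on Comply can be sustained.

0.804

Deviating for the 3 undetected periods gains 27−14 = 13 per period over cooperation, then loses 14−2 = 12 per period forever once punishment starts.
Gain: 13(1 + β + … + β^2); loss: 12·β^3/(1−β).
No profitable deviation ⇔ 13(1−β^3) ≤ 12·β^3, i.e. β^3 ≥ 13/(13+12) = 13/25.
Hence β ≥ (13/25)^(1/3) ≈ 0.804.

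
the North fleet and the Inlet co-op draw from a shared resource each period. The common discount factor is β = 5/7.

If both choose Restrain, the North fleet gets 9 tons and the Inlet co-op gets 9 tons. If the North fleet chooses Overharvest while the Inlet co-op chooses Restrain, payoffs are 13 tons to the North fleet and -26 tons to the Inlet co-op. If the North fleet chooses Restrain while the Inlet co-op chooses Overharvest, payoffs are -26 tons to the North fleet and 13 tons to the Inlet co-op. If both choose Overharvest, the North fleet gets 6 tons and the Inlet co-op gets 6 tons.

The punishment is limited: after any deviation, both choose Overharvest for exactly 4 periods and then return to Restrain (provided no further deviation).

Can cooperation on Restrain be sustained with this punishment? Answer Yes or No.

Yes

IC: β+…+β^4 ≥ (13−9)/(9−6) = 4/3.
At β = 5/7: partial sum = 1.8492 ≥ 1.3333. Cooperation sustainable.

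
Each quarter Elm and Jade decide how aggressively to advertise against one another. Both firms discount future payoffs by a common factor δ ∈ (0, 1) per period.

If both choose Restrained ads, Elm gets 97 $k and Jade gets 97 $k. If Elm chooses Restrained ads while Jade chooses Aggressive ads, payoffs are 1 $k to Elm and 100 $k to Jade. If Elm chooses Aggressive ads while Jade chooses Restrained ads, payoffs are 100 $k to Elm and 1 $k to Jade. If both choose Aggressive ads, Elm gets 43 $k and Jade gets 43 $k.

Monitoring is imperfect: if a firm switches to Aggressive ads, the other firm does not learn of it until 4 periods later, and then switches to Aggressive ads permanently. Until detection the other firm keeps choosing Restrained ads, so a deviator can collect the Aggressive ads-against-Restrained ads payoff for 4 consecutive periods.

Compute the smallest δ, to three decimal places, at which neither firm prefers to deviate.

0.479

A deviator earns 100 for 4 periods, then 43 forever; cooperating earns 97 forever. Multiplying the IC by (1−δ):
97 ≥ 100(1−δ^4) + 43δ^4, so 57·δ^4 ≥ 3 and δ^4 ≥ 1/19.
δ ≥ (1/19)^(1/4) ≈ 0.479.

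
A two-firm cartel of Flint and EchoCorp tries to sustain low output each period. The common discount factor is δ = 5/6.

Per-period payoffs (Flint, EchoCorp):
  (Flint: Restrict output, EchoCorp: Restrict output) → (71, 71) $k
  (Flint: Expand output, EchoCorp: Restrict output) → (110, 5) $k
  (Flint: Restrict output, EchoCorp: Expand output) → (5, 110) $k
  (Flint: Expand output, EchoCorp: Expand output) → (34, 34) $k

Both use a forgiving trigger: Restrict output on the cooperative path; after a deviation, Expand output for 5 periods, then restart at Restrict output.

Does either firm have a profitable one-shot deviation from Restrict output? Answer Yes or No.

No

Comparing payoff streams over the 6 periods until play realigns: cooperate → 71(1+δ+…+δ^5); deviate → 110 + 34(δ+…+δ^5).
Cooperation is sustained iff (71−34)(δ+…+δ^5) ≥ 110−71.
δ+…+δ^5 = 5/6·(1−(5/6)^5)/(1−5/6) = 2.9906, and (110−71)/(71−34) = 1.0541.
2.9906 ≥ 1.0541, so cooperation is sustainable.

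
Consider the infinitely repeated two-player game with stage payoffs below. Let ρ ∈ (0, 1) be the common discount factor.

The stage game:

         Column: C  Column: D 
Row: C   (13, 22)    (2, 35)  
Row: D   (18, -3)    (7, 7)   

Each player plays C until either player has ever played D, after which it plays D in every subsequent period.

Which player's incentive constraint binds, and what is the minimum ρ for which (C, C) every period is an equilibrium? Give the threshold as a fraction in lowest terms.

Column; ρ ≥ 13/28

For Row: deviation gain 18−13 = 5, per-period punishment loss 13−7 = 6. IC gives ρ ≥ 5/11.
For Column: gain 13, loss 15 per period, so ρ ≥ 13/28.
The tighter constraint is Column's, so cooperation needs ρ ≥ 13/28.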